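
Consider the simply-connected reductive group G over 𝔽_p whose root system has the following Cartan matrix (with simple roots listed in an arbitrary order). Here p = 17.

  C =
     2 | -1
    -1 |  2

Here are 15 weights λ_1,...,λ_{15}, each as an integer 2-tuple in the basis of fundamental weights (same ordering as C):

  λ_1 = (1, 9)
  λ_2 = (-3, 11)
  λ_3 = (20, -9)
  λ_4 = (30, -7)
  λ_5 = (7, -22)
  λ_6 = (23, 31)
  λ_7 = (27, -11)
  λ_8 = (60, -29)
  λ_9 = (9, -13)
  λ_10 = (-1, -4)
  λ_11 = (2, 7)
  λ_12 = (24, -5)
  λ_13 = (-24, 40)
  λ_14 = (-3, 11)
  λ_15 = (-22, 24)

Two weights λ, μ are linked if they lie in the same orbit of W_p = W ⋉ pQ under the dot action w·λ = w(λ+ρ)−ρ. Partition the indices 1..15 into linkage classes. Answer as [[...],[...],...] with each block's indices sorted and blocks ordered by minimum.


A_2 Cartan matrix, 2 simple roots permuted; ρ=(1,1).

Folding the 15 weights λ_j+ρ into Ā_17 (reps in the given 2-coord order):

  1: (2, 10)
  2: (2, 10)
  3: (9, 4)
  4: (3, 8)
  5: (9, 4)
  6: (2, 10)
  7: (6, 1)
  8: (6, 1)
  9: (2, 10)
  10: (3, 0)
  11: (3, 8)
  12: (9, 4)
  13: (6, 1)
  14: (2, 10)
  15: (9, 4)

Partition of {1..15} into 5 W_17-dot-orbits:

[[1, 2, 6, 9, 14], [3, 5, 12, 15], [4, 11], [7, 8, 13], [10]]


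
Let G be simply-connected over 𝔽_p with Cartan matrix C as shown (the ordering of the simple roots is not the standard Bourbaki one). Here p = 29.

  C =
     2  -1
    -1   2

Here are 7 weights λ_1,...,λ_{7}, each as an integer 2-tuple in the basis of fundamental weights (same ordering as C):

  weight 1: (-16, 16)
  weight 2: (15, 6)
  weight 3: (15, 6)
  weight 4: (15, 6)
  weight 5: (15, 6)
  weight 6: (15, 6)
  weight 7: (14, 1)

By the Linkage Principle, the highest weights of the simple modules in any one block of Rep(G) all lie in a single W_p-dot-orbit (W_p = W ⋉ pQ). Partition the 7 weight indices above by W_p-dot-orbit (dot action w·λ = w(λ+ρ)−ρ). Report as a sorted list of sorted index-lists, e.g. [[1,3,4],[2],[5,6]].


Dynkin diagram of C (from the 2 off-diagonal −1 entries): A_2.

λ_j+ρ reflected into Ā_29 (⟨·,θ^∨⟩≤29); 2-tuples as given:

    λ_1+ρ ↦ (15, 2)
    λ_2+ρ ↦ (16, 7)
    λ_3+ρ ↦ (16, 7)
    λ_4+ρ ↦ (16, 7)
    λ_5+ρ ↦ (16, 7)
    λ_6+ρ ↦ (16, 7)
    λ_7+ρ ↦ (15, 2)

Partition of {1..7} into 2 W_29-dot-orbits:

[[1, 7], [2, 3, 4, 5, 6]]


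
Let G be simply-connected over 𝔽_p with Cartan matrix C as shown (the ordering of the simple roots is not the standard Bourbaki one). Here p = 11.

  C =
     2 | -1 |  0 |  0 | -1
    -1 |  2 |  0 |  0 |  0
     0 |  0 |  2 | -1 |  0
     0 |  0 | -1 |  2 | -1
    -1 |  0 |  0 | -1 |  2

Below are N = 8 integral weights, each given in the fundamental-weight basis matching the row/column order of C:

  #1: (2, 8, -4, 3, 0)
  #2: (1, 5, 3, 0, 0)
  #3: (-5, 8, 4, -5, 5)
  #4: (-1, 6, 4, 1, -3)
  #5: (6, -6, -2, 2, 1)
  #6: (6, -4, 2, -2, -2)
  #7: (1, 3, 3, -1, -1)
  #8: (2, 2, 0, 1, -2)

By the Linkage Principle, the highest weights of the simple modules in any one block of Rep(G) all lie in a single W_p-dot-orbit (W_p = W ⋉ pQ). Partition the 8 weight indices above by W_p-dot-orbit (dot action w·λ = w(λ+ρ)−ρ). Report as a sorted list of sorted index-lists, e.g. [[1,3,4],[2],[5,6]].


Dynkin diagram of C (from the 8 off-diagonal −1 entries): A_5.

λ_j+ρ reflected into Ā_11 (⟨·,θ^∨⟩≤11); 5-tuples as given:

  λ_1 → (2, 3, 1, 1, 1)
  λ_2 → (2, 3, 1, 1, 1)
  λ_3 → (2, 4, 0, 2, 2)
  λ_4 → (2, 4, 4, 0, 0)
  λ_5 → (2, 4, 0, 2, 2)
  λ_6 → (2, 3, 1, 1, 1)
  λ_7 → (2, 4, 4, 0, 0)
  λ_8 → (2, 3, 1, 1, 1)

Linkage partition of the 8 weights (3 classes, p=11):

[[1, 2, 6, 8], [3, 5], [4, 7]]


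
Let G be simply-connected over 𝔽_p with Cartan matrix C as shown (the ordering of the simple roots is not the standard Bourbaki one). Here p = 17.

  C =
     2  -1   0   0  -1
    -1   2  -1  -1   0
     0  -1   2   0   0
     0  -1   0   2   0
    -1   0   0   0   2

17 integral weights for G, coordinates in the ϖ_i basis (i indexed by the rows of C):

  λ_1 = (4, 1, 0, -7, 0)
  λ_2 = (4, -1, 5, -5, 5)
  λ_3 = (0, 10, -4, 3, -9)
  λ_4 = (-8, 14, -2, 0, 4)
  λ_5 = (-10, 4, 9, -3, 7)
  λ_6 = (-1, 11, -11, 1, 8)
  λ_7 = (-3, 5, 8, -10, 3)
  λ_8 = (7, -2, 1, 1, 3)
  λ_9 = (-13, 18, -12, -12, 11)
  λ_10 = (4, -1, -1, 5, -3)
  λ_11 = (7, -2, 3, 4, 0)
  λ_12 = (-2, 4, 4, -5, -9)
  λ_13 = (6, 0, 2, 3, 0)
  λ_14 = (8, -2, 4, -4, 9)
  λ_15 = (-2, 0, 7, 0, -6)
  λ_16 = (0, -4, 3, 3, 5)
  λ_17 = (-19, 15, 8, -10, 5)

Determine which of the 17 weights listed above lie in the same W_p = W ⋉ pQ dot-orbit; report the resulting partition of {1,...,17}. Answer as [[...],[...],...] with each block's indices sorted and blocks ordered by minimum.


Root system D_5: the 5×5 matrix C matches after relabeling.

Each λ_j+ρ reduced to Ā_17; 5-tuples below use C's row order:

    λ_1 → (1, 1, 3, 2, 1)
    λ_2 → (0, 4, 2, 0, 6)
    λ_3 → (0, 1, 3, 4, 1)
    λ_4 → (2, 1, 1, 1, 4)
    λ_5 → (2, 2, 4, 4, 1)
    λ_6 → (2, 2, 4, 4, 1)
    λ_7 → (2, 2, 4, 4, 1)
    λ_8 → (2, 1, 1, 1, 4)
    λ_9 → (2, 2, 4, 4, 1)
    λ_10 → (3, 0, 0, 6, 2)
    λ_11 → (0, 1, 3, 4, 1)
    λ_12 → (0, 1, 3, 4, 1)
    λ_13 → (0, 1, 3, 4, 1)
    λ_14 → (2, 1, 1, 1, 4)
    λ_15 → (0, 1, 3, 4, 1)
    λ_16 → (2, 1, 1, 1, 4)
    λ_17 → (2, 1, 1, 1, 4)

The 17 indices split into 6 linkage classes (same alcove rep ⇔ same W_17-dot-orbit):

[[1], [2], [3, 11, 12, 13, 15], [4, 8, 14, 16, 17], [5, 6, 7, 9], [10]]


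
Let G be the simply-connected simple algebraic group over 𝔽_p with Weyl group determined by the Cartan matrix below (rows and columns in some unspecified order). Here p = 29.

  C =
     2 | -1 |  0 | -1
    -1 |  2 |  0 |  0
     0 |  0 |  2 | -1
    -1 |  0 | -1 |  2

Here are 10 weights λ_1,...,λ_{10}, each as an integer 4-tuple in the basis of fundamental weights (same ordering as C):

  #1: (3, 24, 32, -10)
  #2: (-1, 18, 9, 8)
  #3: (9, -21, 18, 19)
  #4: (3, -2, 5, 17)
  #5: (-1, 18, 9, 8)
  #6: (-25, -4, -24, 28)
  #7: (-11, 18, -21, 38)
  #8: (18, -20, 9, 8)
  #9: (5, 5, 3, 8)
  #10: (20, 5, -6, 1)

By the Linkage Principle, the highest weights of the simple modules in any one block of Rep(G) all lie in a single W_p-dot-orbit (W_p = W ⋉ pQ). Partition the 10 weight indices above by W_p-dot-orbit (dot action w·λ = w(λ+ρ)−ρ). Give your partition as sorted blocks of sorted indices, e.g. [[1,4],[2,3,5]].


C ↔ A_4 under row/col permutation; |W(A_4)| = 120.

Ā_29 reps of the 10 weights (A_4, coords as presented):

    λ_1 → (1, 4, 0, 4)
    λ_2 → (0, 10, 1, 9)
    λ_3 → (0, 10, 1, 9)
    λ_4 → (3, 1, 6, 18)
    λ_5 → (0, 10, 1, 9)
    λ_6 → (18, 6, 2, 3)
    λ_7 → (0, 10, 1, 9)
    λ_8 → (0, 10, 1, 9)
    λ_9 → (6, 6, 4, 9)
    λ_10 → (18, 6, 2, 3)

These 10 weights hit 5 W_29-dot-orbits; sizes (1, 5, 1, 2, 1):

[[1], [2, 3, 5, 7, 8], [4], [6, 10], [9]]


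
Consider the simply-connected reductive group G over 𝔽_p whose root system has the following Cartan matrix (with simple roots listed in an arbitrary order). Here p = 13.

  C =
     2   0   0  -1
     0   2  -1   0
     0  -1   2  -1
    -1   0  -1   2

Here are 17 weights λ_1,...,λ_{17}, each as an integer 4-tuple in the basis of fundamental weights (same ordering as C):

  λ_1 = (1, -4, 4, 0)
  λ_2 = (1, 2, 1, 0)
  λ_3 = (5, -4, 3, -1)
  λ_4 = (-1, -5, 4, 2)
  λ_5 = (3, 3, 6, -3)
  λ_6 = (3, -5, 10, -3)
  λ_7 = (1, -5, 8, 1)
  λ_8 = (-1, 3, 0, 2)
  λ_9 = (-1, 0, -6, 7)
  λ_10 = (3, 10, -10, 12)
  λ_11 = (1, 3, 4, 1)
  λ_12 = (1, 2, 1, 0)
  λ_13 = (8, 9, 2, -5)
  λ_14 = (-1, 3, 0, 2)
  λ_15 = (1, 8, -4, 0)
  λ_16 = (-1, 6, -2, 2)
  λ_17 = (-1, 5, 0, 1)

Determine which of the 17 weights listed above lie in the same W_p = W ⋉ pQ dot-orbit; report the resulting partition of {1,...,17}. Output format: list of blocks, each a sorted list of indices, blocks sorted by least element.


Root system A_4: the 4×4 matrix C matches after relabeling.

Folding the 17 weights λ_j+ρ into Ā_13 (reps in the given 4-coord order):

  1: (2, 3, 2, 1) · 2: (2, 3, 2, 1) · 3: (6, 3, 1, 0) · 4: (0, 4, 1, 3) · 5: (2, 4, 5, 2) · 6: (2, 4, 5, 2) · 7: (2, 4, 5, 2) · 8: (0, 4, 1, 3) · 9: (0, 4, 1, 3) · 10: (2, 4, 5, 2) · 11: (2, 4, 5, 2) · 12: (2, 3, 2, 1) · 13: (0, 4, 1, 3) · 14: (0, 4, 1, 3) · 15: (0, 6, 1, 2) · 16: (0, 6, 1, 2) · 17: (0, 6, 1, 2)

5 distinct reps among the 17 weights ⇒ 5 W_13-linkage classes:

[[1, 2, 12], [3], [4, 8, 9, 13, 14], [5, 6, 7, 10, 11], [15, 16, 17]]


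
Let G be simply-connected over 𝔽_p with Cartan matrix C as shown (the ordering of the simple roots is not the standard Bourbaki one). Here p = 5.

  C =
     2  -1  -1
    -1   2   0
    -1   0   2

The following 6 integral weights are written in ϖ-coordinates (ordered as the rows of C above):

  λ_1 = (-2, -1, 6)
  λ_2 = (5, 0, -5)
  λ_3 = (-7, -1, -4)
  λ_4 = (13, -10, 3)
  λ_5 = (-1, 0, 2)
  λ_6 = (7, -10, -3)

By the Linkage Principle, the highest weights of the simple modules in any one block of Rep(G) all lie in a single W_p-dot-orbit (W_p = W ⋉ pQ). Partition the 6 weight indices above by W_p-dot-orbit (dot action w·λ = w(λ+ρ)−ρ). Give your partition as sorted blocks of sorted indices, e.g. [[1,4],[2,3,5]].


Type A_3, rank 3, |W|=24; reorder rows/cols to standard.

Each λ_j+ρ reduced to Ā_5; 3-tuples below use C's row order:

  [1] (1, 0, 3) · [2] (1, 1, 2) · [3] (1, 0, 3) · [4] (1, 0, 3) · [5] (0, 1, 3) · [6] (1, 1, 2)

These 6 weights hit 3 W_5-dot-orbits; sizes (3, 2, 1):

[[1, 3, 4], [2, 6], [5]]


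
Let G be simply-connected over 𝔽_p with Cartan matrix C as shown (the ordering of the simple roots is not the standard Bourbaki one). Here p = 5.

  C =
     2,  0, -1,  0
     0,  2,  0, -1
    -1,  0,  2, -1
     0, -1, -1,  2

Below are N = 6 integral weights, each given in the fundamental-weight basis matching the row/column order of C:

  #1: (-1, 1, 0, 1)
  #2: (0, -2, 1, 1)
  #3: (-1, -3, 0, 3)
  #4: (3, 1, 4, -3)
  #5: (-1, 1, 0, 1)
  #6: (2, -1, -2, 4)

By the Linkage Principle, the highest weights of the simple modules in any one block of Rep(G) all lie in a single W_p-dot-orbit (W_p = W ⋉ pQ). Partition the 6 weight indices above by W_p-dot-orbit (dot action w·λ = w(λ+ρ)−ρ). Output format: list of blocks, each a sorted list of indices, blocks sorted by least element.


Dynkin diagram of C (from the 6 off-diagonal −1 entries): A_4.

Ā_5 reps of the 6 weights (A_4, coords as presented):

  1: (0, 2, 1, 2);  2: (1, 1, 2, 1);  3: (0, 2, 1, 2);  4: (0, 2, 1, 2);  5: (0, 2, 1, 2);  6: (0, 2, 1, 2)

These 6 weights hit 2 W_5-dot-orbits; sizes (5, 1):

[[1, 3, 4, 5, 6], [2]]


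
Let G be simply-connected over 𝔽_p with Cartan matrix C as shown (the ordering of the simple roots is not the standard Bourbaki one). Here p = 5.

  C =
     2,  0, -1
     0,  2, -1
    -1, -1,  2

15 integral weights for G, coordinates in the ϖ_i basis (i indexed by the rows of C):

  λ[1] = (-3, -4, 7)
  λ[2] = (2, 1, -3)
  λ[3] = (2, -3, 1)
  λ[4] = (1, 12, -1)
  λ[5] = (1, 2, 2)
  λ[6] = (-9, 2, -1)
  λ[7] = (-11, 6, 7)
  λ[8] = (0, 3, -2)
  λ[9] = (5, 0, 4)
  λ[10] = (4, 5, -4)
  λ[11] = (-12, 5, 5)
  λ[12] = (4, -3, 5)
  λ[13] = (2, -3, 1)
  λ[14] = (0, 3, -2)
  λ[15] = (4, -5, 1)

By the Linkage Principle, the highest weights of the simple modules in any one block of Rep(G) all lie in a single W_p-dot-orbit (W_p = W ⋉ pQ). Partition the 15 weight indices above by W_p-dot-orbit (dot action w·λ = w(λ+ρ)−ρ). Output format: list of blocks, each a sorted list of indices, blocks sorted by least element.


C ↔ A_3 under row/col permutation; |W(A_3)| = 24.

Each λ_j+ρ reduced to Ā_5; 3-tuples below use C's row order:

  [1] (1, 0, 2)
  [2] (1, 0, 2)
  [3] (3, 2, 0)
  [4] (3, 2, 0)
  [5] (1, 0, 2)
  [6] (3, 2, 0)
  [7] (3, 0, 2)
  [8] (0, 3, 1)
  [9] (0, 3, 1)
  [10] (1, 0, 2)
  [11] (0, 3, 1)
  [12] (0, 3, 1)
  [13] (3, 2, 0)
  [14] (0, 3, 1)
  [15] (1, 0, 2)

Grouping the 15 weights by Ā_5-representative: 4 linkage classes.

[[1, 2, 5, 10, 15], [3, 4, 6, 13], [7], [8, 9, 11, 12, 14]]


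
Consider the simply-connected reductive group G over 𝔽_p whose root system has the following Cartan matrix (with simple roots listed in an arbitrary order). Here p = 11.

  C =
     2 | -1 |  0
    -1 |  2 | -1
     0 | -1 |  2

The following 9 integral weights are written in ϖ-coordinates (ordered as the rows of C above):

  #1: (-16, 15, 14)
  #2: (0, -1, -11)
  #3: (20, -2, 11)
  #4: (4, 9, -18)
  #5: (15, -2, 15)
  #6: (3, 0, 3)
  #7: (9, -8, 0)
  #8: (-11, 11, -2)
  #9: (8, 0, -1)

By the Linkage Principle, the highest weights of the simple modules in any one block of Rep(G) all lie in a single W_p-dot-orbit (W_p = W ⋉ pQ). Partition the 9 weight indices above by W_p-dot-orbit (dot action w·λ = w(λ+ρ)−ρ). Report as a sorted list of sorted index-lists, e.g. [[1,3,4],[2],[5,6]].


A_3 Cartan matrix, 3 simple roots permuted; ρ=(1,1,1).

λ_j+ρ reflected into Ā_11 (⟨·,θ^∨⟩≤11); 3-tuples as given:

    [1] (4, 1, 4)
    [2] (9, 1, 0)
    [3] (9, 1, 0)
    [4] (4, 1, 4)
    [5] (4, 1, 4)
    [6] (4, 1, 4)
    [7] (3, 1, 6)
    [8] (9, 1, 0)
    [9] (9, 1, 0)

These 9 weights hit 3 W_11-dot-orbits; sizes (4, 4, 1):

[[1, 4, 5, 6], [2, 3, 8, 9], [7]]


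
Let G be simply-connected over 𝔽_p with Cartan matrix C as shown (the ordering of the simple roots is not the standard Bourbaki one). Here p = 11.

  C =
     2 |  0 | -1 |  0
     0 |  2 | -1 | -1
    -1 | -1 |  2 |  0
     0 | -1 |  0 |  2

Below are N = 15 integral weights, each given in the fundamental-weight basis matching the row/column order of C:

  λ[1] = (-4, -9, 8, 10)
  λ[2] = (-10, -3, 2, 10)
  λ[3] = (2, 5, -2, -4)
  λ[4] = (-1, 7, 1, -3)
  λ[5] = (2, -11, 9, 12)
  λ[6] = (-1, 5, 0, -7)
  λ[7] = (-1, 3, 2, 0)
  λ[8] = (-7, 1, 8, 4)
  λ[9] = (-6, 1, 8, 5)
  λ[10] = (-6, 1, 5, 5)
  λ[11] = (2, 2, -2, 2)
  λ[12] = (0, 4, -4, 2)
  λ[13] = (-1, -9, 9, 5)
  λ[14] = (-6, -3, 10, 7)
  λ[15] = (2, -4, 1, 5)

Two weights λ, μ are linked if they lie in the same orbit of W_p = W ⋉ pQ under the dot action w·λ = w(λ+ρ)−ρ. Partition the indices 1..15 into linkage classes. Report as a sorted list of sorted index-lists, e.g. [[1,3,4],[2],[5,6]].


Dynkin diagram of C (from the 6 off-diagonal −1 entries): A_4.

Alcove-folded reps (p=11, 15 weights, presented ϖ-order):

    λ_1 → (0, 6, 2, 2)
    λ_2 → (0, 6, 2, 2)
    λ_3 → (2, 2, 1, 3)
    λ_4 → (0, 6, 2, 2)
    λ_5 → (0, 6, 2, 2)
    λ_6 → (0, 0, 1, 6)
    λ_7 → (0, 4, 3, 1)
    λ_8 → (1, 2, 3, 0)
    λ_9 → (1, 2, 3, 0)
    λ_10 → (2, 2, 1, 3)
    λ_11 → (2, 2, 1, 3)
    λ_12 → (2, 2, 1, 3)
    λ_13 → (0, 6, 2, 2)
    λ_14 → (1, 2, 3, 0)
    λ_15 → (2, 2, 1, 3)

Linkage partition of the 15 weights (5 classes, p=11):

[[1, 2, 4, 5, 13], [3, 10, 11, 12, 15], [6], [7], [8, 9, 14]]


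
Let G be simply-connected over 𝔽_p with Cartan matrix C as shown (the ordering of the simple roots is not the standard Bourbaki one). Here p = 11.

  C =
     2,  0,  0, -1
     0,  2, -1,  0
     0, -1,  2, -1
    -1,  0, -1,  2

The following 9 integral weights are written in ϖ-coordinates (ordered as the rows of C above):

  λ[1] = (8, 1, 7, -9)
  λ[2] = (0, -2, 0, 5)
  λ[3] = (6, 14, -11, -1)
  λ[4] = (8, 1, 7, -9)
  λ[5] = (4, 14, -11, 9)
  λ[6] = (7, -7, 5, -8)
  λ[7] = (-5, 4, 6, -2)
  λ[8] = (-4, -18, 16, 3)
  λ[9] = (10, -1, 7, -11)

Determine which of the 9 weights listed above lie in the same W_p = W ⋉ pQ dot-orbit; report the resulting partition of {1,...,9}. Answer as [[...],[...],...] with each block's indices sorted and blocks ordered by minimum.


C ↔ A_4 under row/col permutation; |W(A_4)| = 120.

Folding the 9 weights λ_j+ρ into Ā_11 (reps in the given 4-coord order):

  [1] (1, 2, 0, 8)
  [2] (1, 1, 0, 6)
  [3] (1, 1, 0, 6)
  [4] (1, 2, 0, 8)
  [5] (0, 4, 2, 4)
  [6] (1, 1, 6, 0)
  [7] (0, 4, 2, 4)
  [8] (1, 1, 6, 0)
  [9] (1, 2, 0, 8)

Linkage partition of the 9 weights (4 classes, p=11):

[[1, 4, 9], [2, 3], [5, 7], [6, 8]]


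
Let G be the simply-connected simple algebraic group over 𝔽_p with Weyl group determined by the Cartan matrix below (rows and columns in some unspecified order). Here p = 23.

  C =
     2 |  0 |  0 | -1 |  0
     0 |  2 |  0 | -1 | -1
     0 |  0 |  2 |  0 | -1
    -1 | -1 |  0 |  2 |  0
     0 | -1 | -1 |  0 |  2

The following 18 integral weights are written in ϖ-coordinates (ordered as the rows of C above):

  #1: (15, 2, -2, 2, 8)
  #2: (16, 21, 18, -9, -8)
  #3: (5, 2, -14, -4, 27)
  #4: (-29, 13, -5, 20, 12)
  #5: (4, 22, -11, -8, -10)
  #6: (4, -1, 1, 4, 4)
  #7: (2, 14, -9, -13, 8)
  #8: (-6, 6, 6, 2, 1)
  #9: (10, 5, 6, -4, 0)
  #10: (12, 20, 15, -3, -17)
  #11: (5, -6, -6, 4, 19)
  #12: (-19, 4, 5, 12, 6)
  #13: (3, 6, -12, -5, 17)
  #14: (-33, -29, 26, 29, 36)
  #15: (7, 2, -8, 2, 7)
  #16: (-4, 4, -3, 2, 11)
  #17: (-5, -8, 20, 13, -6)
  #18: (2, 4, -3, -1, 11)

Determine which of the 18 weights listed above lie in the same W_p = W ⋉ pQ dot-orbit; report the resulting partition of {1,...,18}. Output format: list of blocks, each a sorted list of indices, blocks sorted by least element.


C ↔ A_5 under row/col permutation; |W(A_5)| = 720.

λ_j+ρ reflected into Ā_23 (⟨·,θ^∨⟩≤23); 5-tuples as given:

  [1] (8, 3, 7, 3, 1) · [2] (8, 3, 7, 3, 1) · [3] (3, 5, 2, 0, 10) · [4] (2, 3, 9, 2, 7) · [5] (2, 3, 9, 2, 7) · [6] (5, 0, 2, 5, 5) · [7] (8, 3, 7, 3, 1) · [8] (3, 5, 7, 2, 2) · [9] (8, 3, 7, 3, 1) · [10] (2, 3, 9, 2, 7) · [11] (3, 5, 2, 0, 10) · [12] (5, 0, 2, 5, 5) · [13] (2, 3, 9, 2, 7) · [14] (3, 5, 7, 2, 2) · [15] (8, 3, 7, 3, 1) · [16] (3, 5, 2, 0, 10) · [17] (2, 3, 9, 2, 7) · [18] (3, 5, 2, 0, 10)

Linkage partition of the 18 weights (5 classes, p=23):

[[1, 2, 7, 9, 15], [3, 11, 16, 18], [4, 5, 10, 13, 17], [6, 12], [8, 14]]


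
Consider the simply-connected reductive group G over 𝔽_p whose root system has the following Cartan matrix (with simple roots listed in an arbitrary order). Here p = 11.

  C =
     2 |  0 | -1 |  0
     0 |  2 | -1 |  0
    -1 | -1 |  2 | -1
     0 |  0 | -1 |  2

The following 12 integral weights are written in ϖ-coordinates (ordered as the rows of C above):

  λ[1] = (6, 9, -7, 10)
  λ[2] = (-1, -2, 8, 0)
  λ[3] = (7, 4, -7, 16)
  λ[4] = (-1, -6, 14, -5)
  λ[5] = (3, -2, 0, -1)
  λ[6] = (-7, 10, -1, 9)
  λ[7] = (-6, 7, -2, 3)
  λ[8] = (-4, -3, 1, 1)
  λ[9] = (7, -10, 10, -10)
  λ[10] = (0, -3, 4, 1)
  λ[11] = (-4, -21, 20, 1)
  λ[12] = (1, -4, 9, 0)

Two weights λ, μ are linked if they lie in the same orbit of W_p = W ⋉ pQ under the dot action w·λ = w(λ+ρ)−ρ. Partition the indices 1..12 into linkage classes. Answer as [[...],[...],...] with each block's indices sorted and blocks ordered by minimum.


Cartan matrix: type D_4 (|W|=192); un-permuting the 4 rows.

Each λ_j+ρ reduced to Ā_11; 4-tuples below use C's row order:

  λ_1+ρ ↦ (4, 1, 0, 0)
  λ_2+ρ ↦ (0, 1, 1, 1)
  λ_3+ρ ↦ (1, 2, 3, 2)
  λ_4+ρ ↦ (4, 1, 0, 0)
  λ_5+ρ ↦ (4, 1, 0, 0)
  λ_6+ρ ↦ (4, 1, 0, 0)
  λ_7+ρ ↦ (1, 2, 3, 2)
  λ_8+ρ ↦ (0, 1, 1, 1)
  λ_9+ρ ↦ (0, 1, 1, 1)
  λ_10+ρ ↦ (1, 2, 3, 2)
  λ_11+ρ ↦ (0, 1, 1, 1)
  λ_12+ρ ↦ (0, 1, 1, 1)

Partition of {1..12} into 3 W_11-dot-orbits:

[[1, 4, 5, 6], [2, 8, 9, 11, 12], [3, 7, 10]]


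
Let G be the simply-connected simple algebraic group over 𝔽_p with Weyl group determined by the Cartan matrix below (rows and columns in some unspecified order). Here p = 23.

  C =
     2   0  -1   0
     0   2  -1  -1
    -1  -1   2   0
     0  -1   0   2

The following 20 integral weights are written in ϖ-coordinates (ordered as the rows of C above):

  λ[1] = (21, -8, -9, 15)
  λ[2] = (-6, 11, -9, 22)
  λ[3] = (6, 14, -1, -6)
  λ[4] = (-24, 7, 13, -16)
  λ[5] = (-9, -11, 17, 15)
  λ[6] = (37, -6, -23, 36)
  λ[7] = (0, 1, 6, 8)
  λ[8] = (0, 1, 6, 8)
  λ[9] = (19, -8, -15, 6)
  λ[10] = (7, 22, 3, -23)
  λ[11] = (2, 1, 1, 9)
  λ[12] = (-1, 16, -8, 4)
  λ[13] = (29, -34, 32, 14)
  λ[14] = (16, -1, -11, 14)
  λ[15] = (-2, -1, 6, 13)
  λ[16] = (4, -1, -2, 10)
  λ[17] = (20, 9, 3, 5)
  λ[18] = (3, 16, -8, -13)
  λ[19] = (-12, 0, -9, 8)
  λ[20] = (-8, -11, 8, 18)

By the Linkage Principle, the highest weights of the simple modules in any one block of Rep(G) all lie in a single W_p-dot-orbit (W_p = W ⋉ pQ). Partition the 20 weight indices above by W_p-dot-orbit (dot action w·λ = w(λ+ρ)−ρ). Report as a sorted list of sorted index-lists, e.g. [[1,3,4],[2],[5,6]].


Root system A_4: the 4×4 matrix C matches after relabeling.

λ_j+ρ reflected into Ā_23 (⟨·,θ^∨⟩≤23); 4-tuples as given:

  [1] (7, 8, 7, 1)
  [2] (4, 1, 0, 10)
  [3] (7, 10, 0, 5)
  [4] (7, 8, 7, 1)
  [5] (7, 10, 0, 5)
  [6] (1, 2, 7, 9)
  [7] (1, 2, 7, 9)
  [8] (1, 2, 7, 9)
  [9] (1, 0, 6, 14)
  [10] (4, 1, 0, 10)
  [11] (3, 2, 2, 10)
  [12] (7, 10, 0, 5)
  [13] (7, 10, 0, 5)
  [14] (7, 10, 0, 5)
  [15] (1, 0, 6, 14)
  [16] (4, 1, 0, 10)
  [17] (3, 2, 2, 10)
  [18] (3, 2, 2, 10)
  [19] (1, 2, 7, 9)
  [20] (1, 2, 7, 9)

Partition of {1..20} into 6 W_23-dot-orbits:

[[1, 4], [2, 10, 16], [3, 5, 12, 13, 14], [6, 7, 8, 19, 20], [9, 15], [11, 17, 18]]


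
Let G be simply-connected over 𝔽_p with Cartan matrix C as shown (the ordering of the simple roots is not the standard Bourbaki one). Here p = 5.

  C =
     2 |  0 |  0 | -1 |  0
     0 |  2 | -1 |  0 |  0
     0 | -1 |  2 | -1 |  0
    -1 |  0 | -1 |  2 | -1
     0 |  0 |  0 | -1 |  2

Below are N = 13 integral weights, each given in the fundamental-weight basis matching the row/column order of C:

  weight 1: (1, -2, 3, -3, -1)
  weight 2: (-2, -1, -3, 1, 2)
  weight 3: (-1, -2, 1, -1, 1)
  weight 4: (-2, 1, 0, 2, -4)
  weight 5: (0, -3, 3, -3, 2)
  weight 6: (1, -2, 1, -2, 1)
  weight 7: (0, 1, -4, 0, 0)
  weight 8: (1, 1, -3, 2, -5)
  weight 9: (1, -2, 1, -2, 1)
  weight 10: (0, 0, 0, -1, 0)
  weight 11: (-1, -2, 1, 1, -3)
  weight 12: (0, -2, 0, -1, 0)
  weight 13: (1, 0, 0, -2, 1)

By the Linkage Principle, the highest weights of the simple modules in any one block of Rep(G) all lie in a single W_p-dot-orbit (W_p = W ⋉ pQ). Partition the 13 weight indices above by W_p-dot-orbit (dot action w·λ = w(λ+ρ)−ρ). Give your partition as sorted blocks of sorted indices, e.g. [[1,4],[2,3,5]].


D_5 Cartan matrix, 5 simple roots permuted; ρ=(1,1,1,1,1).

Each λ_j+ρ reduced to Ā_5; 5-tuples below use C's row order:

  1: (0, 1, 1, 0, 2)
  2: (0, 1, 1, 0, 2)
  3: (0, 1, 1, 0, 2)
  4: (0, 1, 1, 0, 2)
  5: (1, 1, 1, 0, 1)
  6: (1, 1, 0, 1, 1)
  7: (1, 1, 0, 0, 1)
  8: (1, 1, 0, 1, 1)
  9: (1, 1, 0, 1, 1)
  10: (1, 1, 1, 0, 1)
  11: (0, 1, 1, 0, 2)
  12: (1, 1, 0, 0, 1)
  13: (1, 1, 0, 1, 1)

Partition of {1..13} into 4 W_5-dot-orbits:

[[1, 2, 3, 4, 11], [5, 10], [6, 8, 9, 13], [7, 12]]


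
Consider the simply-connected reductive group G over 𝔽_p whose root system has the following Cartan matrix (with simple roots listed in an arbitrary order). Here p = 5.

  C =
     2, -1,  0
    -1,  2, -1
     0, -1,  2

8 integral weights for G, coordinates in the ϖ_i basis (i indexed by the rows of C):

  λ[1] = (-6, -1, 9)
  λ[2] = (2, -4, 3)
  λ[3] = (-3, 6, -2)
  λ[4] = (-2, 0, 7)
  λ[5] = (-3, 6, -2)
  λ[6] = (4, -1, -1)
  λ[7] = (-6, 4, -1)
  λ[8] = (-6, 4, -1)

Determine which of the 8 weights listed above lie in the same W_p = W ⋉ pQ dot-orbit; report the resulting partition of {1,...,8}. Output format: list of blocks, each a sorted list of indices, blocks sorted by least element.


A_3 Cartan matrix, 3 simple roots permuted; ρ=(1,1,1).

λ_j+ρ reflected into Ā_5 (⟨·,θ^∨⟩≤5); 3-tuples as given:

  [1] (5, 0, 0);  [2] (0, 3, 1);  [3] (0, 3, 1);  [4] (0, 3, 1);  [5] (0, 3, 1);  [6] (5, 0, 0);  [7] (5, 0, 0);  [8] (5, 0, 0)

Linkage partition of the 8 weights (2 classes, p=5):

[[1, 6, 7, 8], [2, 3, 4, 5]]


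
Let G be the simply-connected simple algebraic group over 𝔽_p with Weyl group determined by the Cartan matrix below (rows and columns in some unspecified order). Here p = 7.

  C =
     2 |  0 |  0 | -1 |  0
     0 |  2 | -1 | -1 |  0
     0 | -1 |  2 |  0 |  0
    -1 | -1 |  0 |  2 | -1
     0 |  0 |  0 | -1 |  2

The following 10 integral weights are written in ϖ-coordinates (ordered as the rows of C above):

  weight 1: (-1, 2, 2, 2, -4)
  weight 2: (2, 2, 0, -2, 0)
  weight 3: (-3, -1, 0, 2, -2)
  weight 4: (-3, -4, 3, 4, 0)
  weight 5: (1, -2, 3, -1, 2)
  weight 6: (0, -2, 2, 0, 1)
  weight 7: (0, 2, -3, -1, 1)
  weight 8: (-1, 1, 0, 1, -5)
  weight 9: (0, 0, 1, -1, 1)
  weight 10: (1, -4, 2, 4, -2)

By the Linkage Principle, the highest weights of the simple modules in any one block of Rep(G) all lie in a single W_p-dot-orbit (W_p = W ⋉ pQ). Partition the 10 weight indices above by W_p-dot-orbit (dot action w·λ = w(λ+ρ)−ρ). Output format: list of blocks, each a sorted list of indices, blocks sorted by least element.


D_5 Cartan matrix, 5 simple roots permuted; ρ=(1,1,1,1,1).

W_7-reps of the 10 weights in Ā_7 (same 5-coord order as C):

    1: (2, 0, 1, 0, 1)
    2: (2, 0, 1, 1, 0)
    3: (2, 0, 1, 0, 1)
    4: (2, 0, 1, 0, 1)
    5: (1, 1, 2, 0, 2)
    6: (1, 1, 2, 0, 2)
    7: (1, 1, 2, 0, 2)
    8: (2, 0, 1, 0, 2)
    9: (1, 1, 2, 0, 2)
    10: (2, 0, 1, 0, 1)

4 distinct reps among the 10 weights ⇒ 4 W_7-linkage classes:

[[1, 3, 4, 10], [2], [5, 6, 7, 9], [8]]


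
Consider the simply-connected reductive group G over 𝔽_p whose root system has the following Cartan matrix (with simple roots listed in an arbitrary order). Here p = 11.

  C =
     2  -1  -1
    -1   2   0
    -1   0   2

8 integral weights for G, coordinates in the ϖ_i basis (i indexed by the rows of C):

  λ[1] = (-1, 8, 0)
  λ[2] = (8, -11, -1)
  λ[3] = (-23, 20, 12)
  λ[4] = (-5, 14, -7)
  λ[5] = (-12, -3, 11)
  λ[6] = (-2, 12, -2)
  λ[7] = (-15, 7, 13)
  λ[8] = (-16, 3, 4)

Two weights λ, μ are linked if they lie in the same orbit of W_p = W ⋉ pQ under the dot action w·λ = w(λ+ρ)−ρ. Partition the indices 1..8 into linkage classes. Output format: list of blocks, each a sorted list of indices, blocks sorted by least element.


Dynkin diagram of C (from the 4 off-diagonal −1 entries): A_3.

Alcove-folded reps (p=11, 8 weights, presented ϖ-order):

    1: (0, 9, 1)
    2: (0, 9, 1)
    3: (0, 9, 1)
    4: (6, 1, 0)
    5: (0, 9, 1)
    6: (0, 9, 1)
    7: (5, 3, 3)
    8: (6, 1, 0)

Grouping the 8 weights by Ā_11-representative: 3 linkage classes.

[[1, 2, 3, 5, 6], [4, 8], [7]]


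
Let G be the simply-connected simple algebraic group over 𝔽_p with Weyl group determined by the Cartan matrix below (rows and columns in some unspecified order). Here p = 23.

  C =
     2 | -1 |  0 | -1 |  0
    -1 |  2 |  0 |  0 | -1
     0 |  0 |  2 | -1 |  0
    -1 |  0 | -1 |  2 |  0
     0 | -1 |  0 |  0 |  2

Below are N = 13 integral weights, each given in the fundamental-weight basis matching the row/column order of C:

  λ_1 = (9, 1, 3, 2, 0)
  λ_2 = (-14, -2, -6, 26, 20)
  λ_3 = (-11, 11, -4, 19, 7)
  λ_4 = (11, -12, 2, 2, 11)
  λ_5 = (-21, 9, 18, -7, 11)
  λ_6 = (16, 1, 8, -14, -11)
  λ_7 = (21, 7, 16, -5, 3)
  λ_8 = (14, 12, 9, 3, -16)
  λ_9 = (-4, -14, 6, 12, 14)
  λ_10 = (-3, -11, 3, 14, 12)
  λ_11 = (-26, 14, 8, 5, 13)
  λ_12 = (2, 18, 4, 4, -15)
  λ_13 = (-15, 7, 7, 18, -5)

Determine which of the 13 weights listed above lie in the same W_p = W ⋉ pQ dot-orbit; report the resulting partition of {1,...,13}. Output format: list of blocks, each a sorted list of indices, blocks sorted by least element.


A_5 Cartan matrix, 5 simple roots permuted; ρ=(1,1,1,1,1).

Folding the 13 weights λ_j+ρ into Ā_23 (reps in the given 5-coord order):

  λ_1+ρ ↦ (10, 2, 4, 3, 1)
  λ_2+ρ ↦ (1, 9, 6, 2, 4)
  λ_3+ρ ↦ (10, 2, 4, 3, 1)
  λ_4+ρ ↦ (1, 11, 3, 3, 1)
  λ_5+ρ ↦ (10, 2, 4, 3, 1)
  λ_6+ρ ↦ (4, 4, 4, 5, 2)
  λ_7+ρ ↦ (1, 11, 3, 3, 1)
  λ_8+ρ ↦ (4, 4, 4, 5, 2)
  λ_9+ρ ↦ (10, 2, 4, 3, 1)
  λ_10+ρ ↦ (10, 2, 4, 3, 1)
  λ_11+ρ ↦ (4, 4, 4, 5, 2)
  λ_12+ρ ↦ (3, 5, 4, 1, 5)
  λ_13+ρ ↦ (4, 4, 4, 5, 2)

The 13 indices split into 5 linkage classes (same alcove rep ⇔ same W_23-dot-orbit):

[[1, 3, 5, 9, 10], [2], [4, 7], [6, 8, 11, 13], [12]]


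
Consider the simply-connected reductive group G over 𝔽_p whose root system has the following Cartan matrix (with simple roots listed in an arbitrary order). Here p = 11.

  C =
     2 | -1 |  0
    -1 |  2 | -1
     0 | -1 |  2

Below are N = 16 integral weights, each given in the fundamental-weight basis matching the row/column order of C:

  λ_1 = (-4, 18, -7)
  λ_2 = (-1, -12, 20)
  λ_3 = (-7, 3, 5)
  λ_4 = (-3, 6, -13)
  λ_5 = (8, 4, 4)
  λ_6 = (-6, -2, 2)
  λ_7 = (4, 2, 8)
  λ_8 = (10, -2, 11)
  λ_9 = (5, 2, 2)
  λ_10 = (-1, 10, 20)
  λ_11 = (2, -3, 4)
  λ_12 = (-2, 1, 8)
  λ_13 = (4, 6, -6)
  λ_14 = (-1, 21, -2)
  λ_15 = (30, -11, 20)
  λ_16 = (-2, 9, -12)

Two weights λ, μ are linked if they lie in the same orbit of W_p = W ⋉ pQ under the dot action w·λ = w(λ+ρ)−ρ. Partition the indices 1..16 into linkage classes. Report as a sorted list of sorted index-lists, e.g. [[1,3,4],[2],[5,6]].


Cartan matrix: type A_3 (|W|=24); un-permuting the 3 rows.

W_11-reps of the 16 weights in Ā_11 (same 3-coord order as C):

  1: (5, 3, 2) · 2: (1, 0, 0) · 3: (4, 2, 4) · 4: (4, 2, 4) · 5: (1, 2, 3) · 6: (1, 2, 3) · 7: (1, 2, 3) · 8: (1, 0, 0) · 9: (5, 3, 2) · 10: (1, 0, 0) · 11: (1, 2, 3) · 12: (1, 1, 9) · 13: (4, 2, 4) · 14: (1, 0, 0) · 15: (1, 1, 9) · 16: (1, 1, 9)

Linkage partition of the 16 weights (5 classes, p=11):

[[1, 9], [2, 8, 10, 14], [3, 4, 13], [5, 6, 7, 11], [12, 15, 16]]


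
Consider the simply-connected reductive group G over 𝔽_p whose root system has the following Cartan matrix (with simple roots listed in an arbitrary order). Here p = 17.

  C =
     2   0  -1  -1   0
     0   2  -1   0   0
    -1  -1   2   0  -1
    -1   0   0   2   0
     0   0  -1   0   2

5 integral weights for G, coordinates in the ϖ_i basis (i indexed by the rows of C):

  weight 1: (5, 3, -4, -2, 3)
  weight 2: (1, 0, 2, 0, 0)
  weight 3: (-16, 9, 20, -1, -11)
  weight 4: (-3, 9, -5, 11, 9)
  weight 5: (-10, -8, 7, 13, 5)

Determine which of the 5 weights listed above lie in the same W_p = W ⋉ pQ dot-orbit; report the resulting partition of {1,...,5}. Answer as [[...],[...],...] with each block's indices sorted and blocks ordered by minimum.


C ↔ D_5 under row/col permutation; |W(D_5)| = 1920.

Alcove-folded reps (p=17, 5 weights, presented ϖ-order):

  λ_1+ρ ↦ (2, 1, 3, 1, 1);  λ_2+ρ ↦ (2, 1, 3, 1, 1);  λ_3+ρ ↦ (0, 4, 2, 1, 4);  λ_4+ρ ↦ (2, 1, 3, 1, 1);  λ_5+ρ ↦ (2, 1, 3, 3, 2)

Linkage partition of the 5 weights (3 classes, p=17):

[[1, 2, 4], [3], [5]]


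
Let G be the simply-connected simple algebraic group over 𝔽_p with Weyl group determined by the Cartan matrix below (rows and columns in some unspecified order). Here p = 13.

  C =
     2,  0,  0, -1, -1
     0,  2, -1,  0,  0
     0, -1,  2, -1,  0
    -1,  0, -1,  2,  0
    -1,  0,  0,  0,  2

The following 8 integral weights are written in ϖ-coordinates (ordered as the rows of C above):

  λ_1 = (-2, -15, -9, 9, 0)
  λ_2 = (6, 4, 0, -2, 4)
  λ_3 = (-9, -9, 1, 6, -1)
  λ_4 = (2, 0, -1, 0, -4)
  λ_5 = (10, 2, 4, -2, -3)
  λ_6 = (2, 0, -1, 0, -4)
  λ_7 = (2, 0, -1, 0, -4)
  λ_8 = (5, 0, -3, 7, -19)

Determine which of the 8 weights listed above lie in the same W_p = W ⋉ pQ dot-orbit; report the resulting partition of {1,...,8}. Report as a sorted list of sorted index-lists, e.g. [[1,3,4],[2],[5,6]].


Cartan matrix: type A_5 (|W|=720); un-permuting the 5 rows.

Each λ_j+ρ reduced to Ā_13; 5-tuples below use C's row order:

  1: (0, 1, 0, 1, 3)
  2: (6, 1, 0, 1, 1)
  3: (6, 1, 0, 1, 1)
  4: (0, 1, 0, 1, 3)
  5: (5, 2, 2, 1, 3)
  6: (0, 1, 0, 1, 3)
  7: (0, 1, 0, 1, 3)
  8: (6, 1, 0, 1, 1)

3 distinct reps among the 8 weights ⇒ 3 W_13-linkage classes:

[[1, 4, 6, 7], [2, 3, 8], [5]]


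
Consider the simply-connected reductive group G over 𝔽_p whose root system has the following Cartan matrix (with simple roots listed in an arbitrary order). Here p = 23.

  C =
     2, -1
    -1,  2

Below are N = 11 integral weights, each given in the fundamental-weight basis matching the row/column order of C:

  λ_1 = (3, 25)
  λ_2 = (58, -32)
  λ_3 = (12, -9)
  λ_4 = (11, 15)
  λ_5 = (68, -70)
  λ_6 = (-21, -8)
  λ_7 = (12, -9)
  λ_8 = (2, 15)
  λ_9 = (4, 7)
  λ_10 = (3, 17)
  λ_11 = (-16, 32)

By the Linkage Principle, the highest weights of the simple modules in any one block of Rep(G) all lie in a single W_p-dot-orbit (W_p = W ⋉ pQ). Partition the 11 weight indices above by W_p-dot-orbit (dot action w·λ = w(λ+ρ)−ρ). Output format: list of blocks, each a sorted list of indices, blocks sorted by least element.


A_2 Cartan matrix, 2 simple roots permuted; ρ=(1,1).

Each λ_j+ρ reduced to Ā_23; 2-tuples below use C's row order:

  λ_1 → (3, 16);  λ_2 → (5, 8);  λ_3 → (5, 8);  λ_4 → (7, 11);  λ_5 → (0, 0);  λ_6 → (3, 16);  λ_7 → (5, 8);  λ_8 → (3, 16);  λ_9 → (5, 8);  λ_10 → (4, 18);  λ_11 → (5, 8)

Grouping the 11 weights by Ā_23-representative: 5 linkage classes.

[[1, 6, 8], [2, 3, 7, 9, 11], [4], [5], [10]]


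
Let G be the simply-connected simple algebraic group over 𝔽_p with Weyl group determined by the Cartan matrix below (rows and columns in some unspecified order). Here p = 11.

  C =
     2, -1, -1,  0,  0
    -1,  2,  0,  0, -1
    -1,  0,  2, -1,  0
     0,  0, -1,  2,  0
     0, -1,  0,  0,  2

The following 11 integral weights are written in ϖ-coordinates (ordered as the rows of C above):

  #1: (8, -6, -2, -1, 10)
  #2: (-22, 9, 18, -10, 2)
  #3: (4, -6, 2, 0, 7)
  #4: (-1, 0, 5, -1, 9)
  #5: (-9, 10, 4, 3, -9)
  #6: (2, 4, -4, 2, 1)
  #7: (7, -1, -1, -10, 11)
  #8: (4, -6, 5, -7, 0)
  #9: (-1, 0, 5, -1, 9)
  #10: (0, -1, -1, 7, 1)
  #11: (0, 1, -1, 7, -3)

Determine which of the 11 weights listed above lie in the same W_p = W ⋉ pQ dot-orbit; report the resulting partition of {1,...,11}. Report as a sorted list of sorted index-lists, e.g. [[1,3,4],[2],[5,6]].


Root system A_5: the 5×5 matrix C matches after relabeling.

Each λ_j+ρ reduced to Ā_11; 5-tuples below use C's row order:

    λ_1 → (0, 5, 3, 0, 2)
    λ_2 → (1, 0, 0, 8, 2)
    λ_3 → (0, 5, 3, 0, 2)
    λ_4 → (0, 1, 0, 6, 4)
    λ_5 → (0, 5, 3, 0, 2)
    λ_6 → (0, 5, 3, 0, 2)
    λ_7 → (1, 0, 0, 8, 2)
    λ_8 → (0, 1, 0, 6, 4)
    λ_9 → (0, 1, 0, 6, 4)
    λ_10 → (1, 0, 0, 8, 2)
    λ_11 → (1, 0, 0, 8, 2)

These 11 weights hit 3 W_11-dot-orbits; sizes (4, 4, 3):

[[1, 3, 5, 6], [2, 7, 10, 11], [4, 8, 9]]


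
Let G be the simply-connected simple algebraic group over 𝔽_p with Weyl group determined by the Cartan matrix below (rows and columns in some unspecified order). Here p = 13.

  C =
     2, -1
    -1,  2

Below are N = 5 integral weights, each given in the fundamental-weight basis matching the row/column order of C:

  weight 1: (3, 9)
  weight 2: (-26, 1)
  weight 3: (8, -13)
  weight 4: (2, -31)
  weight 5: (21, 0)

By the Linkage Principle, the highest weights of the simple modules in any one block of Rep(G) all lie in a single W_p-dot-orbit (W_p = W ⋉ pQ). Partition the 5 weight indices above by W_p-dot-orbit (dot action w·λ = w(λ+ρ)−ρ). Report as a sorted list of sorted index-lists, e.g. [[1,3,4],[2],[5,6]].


C ↔ A_2 under row/col permutation; |W(A_2)| = 6.

Folding the 5 weights λ_j+ρ into Ā_13 (reps in the given 2-coord order):

    1: (3, 9)
    2: (10, 1)
    3: (3, 9)
    4: (3, 9)
    5: (3, 9)

Grouping the 5 weights by Ā_13-representative: 2 linkage classes.

[[1, 3, 4, 5], [2]]


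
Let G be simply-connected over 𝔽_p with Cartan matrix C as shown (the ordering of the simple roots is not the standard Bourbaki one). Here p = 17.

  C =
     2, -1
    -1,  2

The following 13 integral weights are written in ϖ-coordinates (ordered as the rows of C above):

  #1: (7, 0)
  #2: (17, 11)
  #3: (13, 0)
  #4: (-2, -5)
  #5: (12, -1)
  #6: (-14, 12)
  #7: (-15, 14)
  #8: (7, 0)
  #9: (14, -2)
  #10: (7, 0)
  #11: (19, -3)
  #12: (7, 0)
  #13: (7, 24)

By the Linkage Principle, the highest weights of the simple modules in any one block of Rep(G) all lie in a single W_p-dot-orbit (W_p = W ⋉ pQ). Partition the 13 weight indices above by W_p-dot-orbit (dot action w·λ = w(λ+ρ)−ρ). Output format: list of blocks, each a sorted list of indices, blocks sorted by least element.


Root system A_2: the 2×2 matrix C matches after relabeling.

Each λ_j+ρ reduced to Ā_17; 2-tuples below use C's row order:

  λ_1 → (8, 1) · λ_2 → (4, 1) · λ_3 → (14, 1) · λ_4 → (4, 1) · λ_5 → (13, 0) · λ_6 → (13, 0) · λ_7 → (14, 1) · λ_8 → (8, 1) · λ_9 → (14, 1) · λ_10 → (8, 1) · λ_11 → (14, 1) · λ_12 → (8, 1) · λ_13 → (8, 1)

Linkage partition of the 13 weights (4 classes, p=17):

[[1, 8, 10, 12, 13], [2, 4], [3, 7, 9, 11], [5, 6]]


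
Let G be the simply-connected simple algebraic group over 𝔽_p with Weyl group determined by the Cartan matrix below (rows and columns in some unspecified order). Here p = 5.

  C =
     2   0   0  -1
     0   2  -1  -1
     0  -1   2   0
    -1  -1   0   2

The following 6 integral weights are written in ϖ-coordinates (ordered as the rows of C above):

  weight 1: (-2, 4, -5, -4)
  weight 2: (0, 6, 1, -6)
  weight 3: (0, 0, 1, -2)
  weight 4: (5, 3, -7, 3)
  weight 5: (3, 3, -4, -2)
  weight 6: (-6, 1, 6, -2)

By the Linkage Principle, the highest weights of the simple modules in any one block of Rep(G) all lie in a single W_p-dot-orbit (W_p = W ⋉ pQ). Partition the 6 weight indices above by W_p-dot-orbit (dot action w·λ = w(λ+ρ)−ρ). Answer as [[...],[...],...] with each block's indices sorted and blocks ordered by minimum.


Type A_4, rank 4, |W|=120; reorder rows/cols to standard.

W_5-reps of the 6 weights in Ā_5 (same 4-coord order as C):

    [1] (1, 1, 1, 2)
    [2] (0, 0, 2, 1)
    [3] (0, 0, 2, 1)
    [4] (1, 1, 1, 2)
    [5] (1, 0, 1, 1)
    [6] (1, 1, 1, 2)

Linkage partition of the 6 weights (3 classes, p=5):

[[1, 4, 6], [2, 3], [5]]


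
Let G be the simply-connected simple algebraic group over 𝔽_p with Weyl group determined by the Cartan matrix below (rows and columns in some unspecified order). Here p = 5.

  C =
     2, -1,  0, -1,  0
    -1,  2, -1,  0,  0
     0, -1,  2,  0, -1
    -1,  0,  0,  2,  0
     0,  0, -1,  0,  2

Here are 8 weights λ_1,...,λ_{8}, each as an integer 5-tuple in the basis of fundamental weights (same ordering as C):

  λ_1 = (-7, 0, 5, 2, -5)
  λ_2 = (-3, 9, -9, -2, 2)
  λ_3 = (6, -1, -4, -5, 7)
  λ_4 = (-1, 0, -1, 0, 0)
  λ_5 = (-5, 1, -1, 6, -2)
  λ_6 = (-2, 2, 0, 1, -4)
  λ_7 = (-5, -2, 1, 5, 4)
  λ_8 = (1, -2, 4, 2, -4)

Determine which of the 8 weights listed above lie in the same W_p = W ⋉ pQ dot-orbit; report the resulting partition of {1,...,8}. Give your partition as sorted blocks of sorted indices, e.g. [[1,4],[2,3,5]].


Cartan matrix: type A_5 (|W|=720); un-permuting the 5 rows.

W_5-reps of the 8 weights in Ā_5 (same 5-coord order as C):

  λ_1 → (1, 0, 2, 1, 1) · λ_2 → (1, 2, 0, 0, 0) · λ_3 → (1, 2, 0, 0, 0) · λ_4 → (0, 1, 0, 1, 1) · λ_5 → (1, 1, 0, 1, 0) · λ_6 → (1, 0, 2, 1, 1) · λ_7 → (1, 0, 2, 1, 1) · λ_8 → (0, 1, 0, 1, 1)

Grouping the 8 weights by Ā_5-representative: 4 linkage classes.

[[1, 6, 7], [2, 3], [4, 8], [5]]


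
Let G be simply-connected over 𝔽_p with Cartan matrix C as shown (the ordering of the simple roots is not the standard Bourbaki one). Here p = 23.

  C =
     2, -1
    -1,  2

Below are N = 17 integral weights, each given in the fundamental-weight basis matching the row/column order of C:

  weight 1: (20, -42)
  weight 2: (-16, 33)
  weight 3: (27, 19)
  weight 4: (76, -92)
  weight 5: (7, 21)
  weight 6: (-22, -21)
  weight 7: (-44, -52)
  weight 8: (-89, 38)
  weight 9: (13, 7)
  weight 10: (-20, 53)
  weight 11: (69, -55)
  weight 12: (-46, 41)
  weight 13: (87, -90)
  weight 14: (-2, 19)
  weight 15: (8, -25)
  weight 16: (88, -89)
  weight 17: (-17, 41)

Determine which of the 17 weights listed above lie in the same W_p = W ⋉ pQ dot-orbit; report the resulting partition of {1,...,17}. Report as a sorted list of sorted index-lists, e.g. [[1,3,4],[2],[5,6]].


Cartan matrix: type A_2 (|W|=6); un-permuting the 2 rows.

W_23-reps of the 17 weights in Ā_23 (same 2-coord order as C):

  λ_1+ρ ↦ (2, 3)
  λ_2+ρ ↦ (4, 8)
  λ_3+ρ ↦ (2, 3)
  λ_4+ρ ↦ (14, 8)
  λ_5+ρ ↦ (1, 15)
  λ_6+ρ ↦ (2, 3)
  λ_7+ρ ↦ (2, 3)
  λ_8+ρ ↦ (3, 4)
  λ_9+ρ ↦ (14, 8)
  λ_10+ρ ↦ (4, 8)
  λ_11+ρ ↦ (1, 15)
  λ_12+ρ ↦ (1, 19)
  λ_13+ρ ↦ (1, 19)
  λ_14+ρ ↦ (1, 19)
  λ_15+ρ ↦ (14, 8)
  λ_16+ρ ↦ (1, 19)
  λ_17+ρ ↦ (3, 4)

Grouping the 17 weights by Ā_23-representative: 6 linkage classes.

[[1, 3, 6, 7], [2, 10], [4, 9, 15], [5, 11], [8, 17], [12, 13, 14, 16]]
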